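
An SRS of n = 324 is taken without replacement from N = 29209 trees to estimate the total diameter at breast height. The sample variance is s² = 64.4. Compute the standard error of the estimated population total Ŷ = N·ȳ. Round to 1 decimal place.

Var(Ŷ) = N²·Var(ȳ) = N²·(1 − n/N)·s²/n.
f = 324/29209 = 0.01109247; Var(ȳ) = 0.98890753·64.4/324 = 0.19656063.
Var(Ŷ) = 29209² · 0.19656063 = 1.6769878 × 10^8.
SE(Ŷ) = √(1.6769878 × 10^8) = 12949.9.

12949.9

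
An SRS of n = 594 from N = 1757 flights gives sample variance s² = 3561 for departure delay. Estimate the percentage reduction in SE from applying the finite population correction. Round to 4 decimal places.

f = n/N = 594/1757 = 0.33807627.
SE_no-fpc = √(s²/n) = 2.4484586; SE_fpc = √((1−f)s²/n) = 1.992034.
Ratio = √(1−f) = 0.81358696. Reduction = 100·(1 − 0.81358696) = 18.6413%.

18.6413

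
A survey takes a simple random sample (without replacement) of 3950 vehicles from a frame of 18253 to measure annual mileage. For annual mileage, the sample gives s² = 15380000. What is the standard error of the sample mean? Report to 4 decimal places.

55.2365

Under SRS without replacement, Var(ȳ) = (1 − f)·s²/n with f = n/N = 3950/18253 = 0.21640278.
Var(ȳ) = (1 − 0.21640278)·15380000/3950 = 0.78359722·3893.6709 = 3051.0697.
SE(ȳ) = √(3051.0697) = 55.2365.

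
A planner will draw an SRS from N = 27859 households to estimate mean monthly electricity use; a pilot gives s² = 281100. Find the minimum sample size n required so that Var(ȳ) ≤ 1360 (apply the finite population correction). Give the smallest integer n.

Without fpc, n₀ = s²/D = 281100/1360 = 206.6912.
With fpc, (1 − n/N)·s²/n ≤ D requires n ≥ n₀/(1 + n₀/N) = 206.6912/(1 + 206.6912/27859) = 205.1690.
Rounding up, n = 206.

206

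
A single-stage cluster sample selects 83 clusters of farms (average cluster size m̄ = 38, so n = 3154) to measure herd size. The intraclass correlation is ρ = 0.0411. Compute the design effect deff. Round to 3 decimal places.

deff = 1 + (38 − 1)·0.0411 = 1 + 1.5207 = 2.5207.

2.521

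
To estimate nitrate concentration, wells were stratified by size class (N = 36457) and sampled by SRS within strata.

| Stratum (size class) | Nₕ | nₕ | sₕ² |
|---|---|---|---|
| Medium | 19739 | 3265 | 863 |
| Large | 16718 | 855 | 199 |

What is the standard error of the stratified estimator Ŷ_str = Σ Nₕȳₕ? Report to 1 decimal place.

Var(Ŷ_str) = Σₕ Nₕ²(1 − fₕ)sₕ²/nₕ.
Medium: 19739²·(1 − 3265/19739)·863/3265 = 8.5951175 × 10^7.
Large: 16718²·(1 − 855/16718)·199/855 = 6.1724362 × 10^7.
Sum = 1.4767554 × 10^8.
SE = √(1.4767554 × 10^8) = 12152.2.

12152.2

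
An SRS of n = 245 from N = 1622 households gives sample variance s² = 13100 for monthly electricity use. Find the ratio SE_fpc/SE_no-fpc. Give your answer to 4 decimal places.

f = n/N = 245/1622 = 0.15104809.
SE_no-fpc = √(s²/n) = 7.3122765; SE_fpc = √((1−f)s²/n) = 6.7374282.
Ratio = √(1−f) = 0.92138586.

0.9214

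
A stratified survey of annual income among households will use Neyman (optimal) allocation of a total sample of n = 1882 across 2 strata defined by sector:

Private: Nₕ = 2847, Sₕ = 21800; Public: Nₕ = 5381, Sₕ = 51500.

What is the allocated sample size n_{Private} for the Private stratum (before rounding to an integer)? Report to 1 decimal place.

Neyman allocation: nₕ = n·NₕSₕ / Σⱼ NⱼSⱼ.
Σ NⱼSⱼ = 2847·21800 + 5381·51500 = 3.391861 × 10^8.
n_{Private} = 1882·2847·21800 / (3.391861 × 10^8) = 344.4.

344.4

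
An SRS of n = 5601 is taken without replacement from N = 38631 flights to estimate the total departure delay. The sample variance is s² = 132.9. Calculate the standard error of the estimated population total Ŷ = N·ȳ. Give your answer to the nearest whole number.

Var(Ŷ) = N²·Var(ȳ) = N²·(1 − n/N)·s²/n.
f = 5601/38631 = 0.14498719; Var(ȳ) = 0.85501281·132.9/5601 = 0.020287663.
Var(Ŷ) = 38631² · 0.020287663 = 3.0276378 × 10^7.
SE(Ŷ) = √(3.0276378 × 10^7) = 5502.

5502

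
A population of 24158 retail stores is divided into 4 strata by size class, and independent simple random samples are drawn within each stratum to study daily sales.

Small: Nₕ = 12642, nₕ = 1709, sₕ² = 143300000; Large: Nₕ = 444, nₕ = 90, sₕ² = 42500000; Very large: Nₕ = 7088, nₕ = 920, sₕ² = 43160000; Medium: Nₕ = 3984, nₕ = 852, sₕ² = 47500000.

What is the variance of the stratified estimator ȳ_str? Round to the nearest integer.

Var(ȳ_str) = Σₕ Wₕ²(1 − fₕ)sₕ²/nₕ with Wₕ = Nₕ/N, N = 24158.
Small: Wₕ = 0.52330491; term = 0.52330491²·(1 − 0.13518431)·143300000/1709 = 19858.082.
Large: Wₕ = 0.01837900; term = 0.01837900²·(1 − 0.20270270)·42500000/90 = 127.17762.
Very large: Wₕ = 0.29340177; term = 0.29340177²·(1 − 0.12979684)·43160000/920 = 3514.3073.
Medium: Wₕ = 0.16491431; term = 0.16491431²·(1 − 0.21385542)·47500000/852 = 1191.9915.
Sum = 24691.558.

24692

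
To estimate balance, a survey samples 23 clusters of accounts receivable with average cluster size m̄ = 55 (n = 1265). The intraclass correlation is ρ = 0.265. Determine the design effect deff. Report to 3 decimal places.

15.310

deff = 1 + (55 − 1)·0.265 = 1 + 14.31 = 15.31.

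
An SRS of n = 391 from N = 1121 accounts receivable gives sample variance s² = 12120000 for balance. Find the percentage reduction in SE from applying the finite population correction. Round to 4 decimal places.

f = n/N = 391/1121 = 0.34879572.
SE_no-fpc = √(s²/n) = 176.06091; SE_fpc = √((1−f)s²/n) = 142.07627.
Ratio = √(1−f) = 0.80697229. Reduction = 100·(1 − 0.80697229) = 19.3028%.

19.3028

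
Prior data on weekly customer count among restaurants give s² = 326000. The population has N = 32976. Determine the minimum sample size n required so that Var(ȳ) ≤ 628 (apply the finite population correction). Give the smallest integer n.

Without fpc, n₀ = s²/D = 326000/628 = 519.1083.
With fpc, (1 − n/N)·s²/n ≤ D requires n ≥ n₀/(1 + n₀/N) = 519.1083/(1 + 519.1083/32976) = 511.0631.
Rounding up, n = 512.

512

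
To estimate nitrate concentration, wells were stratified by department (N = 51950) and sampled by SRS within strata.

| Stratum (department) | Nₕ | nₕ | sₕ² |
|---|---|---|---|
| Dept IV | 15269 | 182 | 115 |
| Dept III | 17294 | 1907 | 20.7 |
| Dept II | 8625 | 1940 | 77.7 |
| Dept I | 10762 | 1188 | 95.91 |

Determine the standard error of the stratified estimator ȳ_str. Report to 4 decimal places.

0.2428

Var(ȳ_str) = Σₕ Wₕ²(1 − fₕ)sₕ²/nₕ with Wₕ = Nₕ/N, N = 51950.
Dept IV: Wₕ = 0.29391723; term = 0.29391723²·(1 − 0.01191958)·115/182 = 0.05393477.
Dept III: Wₕ = 0.33289702; term = 0.33289702²·(1 − 0.11026946)·20.7/1907 = 0.0010702813.
Dept II: Wₕ = 0.16602502; term = 0.16602502²·(1 − 0.22492754)·77.7/1940 = 8.5567472 × 10^-4.
Dept I: Wₕ = 0.20716073; term = 0.20716073²·(1 − 0.11038840)·95.91/1188 = 0.0030822138.
Sum = 0.05894294.
SE = √(0.05894294) = 0.2428.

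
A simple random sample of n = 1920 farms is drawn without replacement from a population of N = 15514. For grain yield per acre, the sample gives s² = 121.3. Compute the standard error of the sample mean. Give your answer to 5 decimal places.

Under SRS without replacement, Var(ȳ) = (1 − f)·s²/n with f = n/N = 1920/15514 = 0.12375919.
Var(ȳ) = (1 − 0.12375919)·121.3/1920 = 0.87624081·0.063177083 = 0.055358339.
SE(ȳ) = √(0.055358339) = 0.23528.

0.23528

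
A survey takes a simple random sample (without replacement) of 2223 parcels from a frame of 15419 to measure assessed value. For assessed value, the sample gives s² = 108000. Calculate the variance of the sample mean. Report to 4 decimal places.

Under SRS without replacement, Var(ȳ) = (1 − f)·s²/n with f = n/N = 2223/15419 = 0.14417277.
Var(ȳ) = (1 − 0.14417277)·108000/2223 = 0.85582723·48.582996 = 41.578651.

41.5787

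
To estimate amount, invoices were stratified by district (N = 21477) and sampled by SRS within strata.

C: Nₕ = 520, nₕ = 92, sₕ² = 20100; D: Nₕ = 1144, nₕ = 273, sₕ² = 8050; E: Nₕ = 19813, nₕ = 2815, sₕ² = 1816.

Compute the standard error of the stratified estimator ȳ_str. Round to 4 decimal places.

0.8001

Var(ȳ_str) = Σₕ Wₕ²(1 − fₕ)sₕ²/nₕ with Wₕ = Nₕ/N, N = 21477.
C: Wₕ = 0.02421195; term = 0.02421195²·(1 − 0.17692308)·20100/92 = 0.10541638.
D: Wₕ = 0.05326628; term = 0.05326628²·(1 − 0.23863636)·8050/273 = 0.063698643.
E: Wₕ = 0.92252177; term = 0.92252177²·(1 − 0.14207843)·1816/2815 = 0.47101884.
Sum = 0.64013386.
SE = √(0.64013386) = 0.8001.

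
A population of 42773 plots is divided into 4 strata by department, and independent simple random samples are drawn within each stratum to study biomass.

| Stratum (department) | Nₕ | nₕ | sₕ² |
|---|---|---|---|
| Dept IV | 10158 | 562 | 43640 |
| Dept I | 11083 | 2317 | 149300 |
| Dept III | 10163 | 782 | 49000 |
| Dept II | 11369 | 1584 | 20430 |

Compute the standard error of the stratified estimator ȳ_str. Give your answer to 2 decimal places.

3.41

Var(ȳ_str) = Σₕ Wₕ²(1 − fₕ)sₕ²/nₕ with Wₕ = Nₕ/N, N = 42773.
Dept IV: Wₕ = 0.23748626; term = 0.23748626²·(1 − 0.05532585)·43640/562 = 4.1372089.
Dept I: Wₕ = 0.25911206; term = 0.25911206²·(1 − 0.20905892)·149300/2317 = 3.4217884.
Dept III: Wₕ = 0.23760316; term = 0.23760316²·(1 − 0.07694578)·49000/782 = 3.265284.
Dept II: Wₕ = 0.26579852; term = 0.26579852²·(1 − 0.13932624)·20430/1584 = 0.78425422.
Sum = 11.608536.
SE = √(11.608536) = 3.41.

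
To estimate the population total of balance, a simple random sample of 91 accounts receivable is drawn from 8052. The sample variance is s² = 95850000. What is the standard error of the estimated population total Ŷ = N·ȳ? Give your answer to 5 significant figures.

8.2170 × 10^6

Var(Ŷ) = N²·Var(ȳ) = N²·(1 − n/N)·s²/n.
f = 91/8052 = 0.01130154; Var(ȳ) = 0.98869846·95850000/91 = 1.0413928 × 10^6.
Var(Ŷ) = 8052² · (1.0413928 × 10^6) = 6.7518394 × 10^13.
SE(Ŷ) = √(6.7518394 × 10^13) = 8.2170 × 10^6.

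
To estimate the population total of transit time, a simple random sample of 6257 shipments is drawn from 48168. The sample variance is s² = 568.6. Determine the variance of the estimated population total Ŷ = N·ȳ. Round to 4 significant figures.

1.835 × 10^8

Var(Ŷ) = N²·Var(ȳ) = N²·(1 − n/N)·s²/n.
f = 6257/48168 = 0.12989952; Var(ȳ) = 0.87010048·568.6/6257 = 0.079069703.
Var(Ŷ) = 48168² · 0.079069703 = 1.8345406 × 10^8.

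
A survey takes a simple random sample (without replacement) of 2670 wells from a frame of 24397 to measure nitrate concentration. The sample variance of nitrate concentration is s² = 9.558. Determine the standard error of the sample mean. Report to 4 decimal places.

Under SRS without replacement, Var(ȳ) = (1 − f)·s²/n with f = n/N = 2670/24397 = 0.10943969.
Var(ȳ) = (1 − 0.10943969)·9.558/2670 = 0.89056031·0.0035797753 = 0.0031880058.
SE(ȳ) = √(0.0031880058) = 0.0565.

0.0565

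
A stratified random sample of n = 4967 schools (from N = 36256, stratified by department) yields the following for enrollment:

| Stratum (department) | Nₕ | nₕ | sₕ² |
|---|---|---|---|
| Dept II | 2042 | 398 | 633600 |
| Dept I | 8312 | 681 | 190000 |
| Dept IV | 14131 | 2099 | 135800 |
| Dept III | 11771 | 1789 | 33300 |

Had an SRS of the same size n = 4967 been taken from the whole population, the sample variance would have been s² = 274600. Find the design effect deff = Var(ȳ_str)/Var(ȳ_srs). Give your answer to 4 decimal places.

0.5777

Var(ȳ_str) = Σ Wₕ²(1−fₕ)sₕ²/nₕ with Wₕ = Nₕ/36256:
  Dept II: (2042/36256)²·(1−398/2042)·633600/398 = 4.0656489
  Dept I: (8312/36256)²·(1−681/8312)·190000/681 = 13.462748
  Dept IV: (14131/36256)²·(1−2099/14131)·135800/2099 = 8.3683199
  Dept III: (11771/36256)²·(1−1789/11771)·33300/1789 = 1.663815
  → Var(ȳ_str) = 27.560532.
Var(ȳ_srs) = (1 − 4967/36256)·274600/4967 = 47.710961.
deff = 27.560532 / 47.710961 = 0.5777.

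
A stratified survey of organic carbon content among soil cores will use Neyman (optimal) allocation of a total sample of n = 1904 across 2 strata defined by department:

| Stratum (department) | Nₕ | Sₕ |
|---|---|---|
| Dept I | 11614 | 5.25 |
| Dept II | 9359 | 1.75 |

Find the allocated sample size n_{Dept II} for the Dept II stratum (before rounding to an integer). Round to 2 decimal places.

403.15

Neyman allocation: nₕ = n·NₕSₕ / Σⱼ NⱼSⱼ.
Σ NⱼSⱼ = 11614·5.25 + 9359·1.75 = 77351.75.
n_{Dept II} = 1904·9359·1.75 / 77351.75 = 403.15.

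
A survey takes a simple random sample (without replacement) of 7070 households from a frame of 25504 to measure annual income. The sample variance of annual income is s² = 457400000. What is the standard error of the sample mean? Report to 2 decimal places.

Under SRS without replacement, Var(ȳ) = (1 − f)·s²/n with f = n/N = 7070/25504 = 0.27721142.
Var(ȳ) = (1 − 0.27721142)·457400000/7070 = 0.72278858·64695.898 = 46761.457.
SE(ȳ) = √(46761.457) = 216.24.

216.24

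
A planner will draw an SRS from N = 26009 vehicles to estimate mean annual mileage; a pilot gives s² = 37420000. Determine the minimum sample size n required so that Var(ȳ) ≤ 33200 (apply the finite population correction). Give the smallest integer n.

Without fpc, n₀ = s²/D = 37420000/33200 = 1127.1084.
With fpc, (1 − n/N)·s²/n ≤ D requires n ≥ n₀/(1 + n₀/N) = 1127.1084/(1 + 1127.1084/26009) = 1080.2935.
Rounding up, n = 1081.

1081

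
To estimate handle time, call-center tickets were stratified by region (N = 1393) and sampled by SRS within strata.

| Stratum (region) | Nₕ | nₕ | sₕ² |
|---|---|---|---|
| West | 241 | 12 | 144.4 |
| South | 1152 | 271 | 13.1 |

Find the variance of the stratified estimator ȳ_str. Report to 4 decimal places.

Var(ȳ_str) = Σₕ Wₕ²(1 − fₕ)sₕ²/nₕ with Wₕ = Nₕ/N, N = 1393.
West: Wₕ = 0.17300790; term = 0.17300790²·(1 − 0.04979253)·144.4/12 = 0.34224431.
South: Wₕ = 0.82699210; term = 0.82699210²·(1 − 0.23524306)·13.1/271 = 0.025282974.
Sum = 0.36752728.

0.3675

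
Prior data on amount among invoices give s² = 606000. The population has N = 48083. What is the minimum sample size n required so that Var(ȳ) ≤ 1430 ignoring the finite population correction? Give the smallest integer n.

424

Without fpc, n₀ = s²/D = 606000/1430 = 423.7762.
Rounding up, n = 424.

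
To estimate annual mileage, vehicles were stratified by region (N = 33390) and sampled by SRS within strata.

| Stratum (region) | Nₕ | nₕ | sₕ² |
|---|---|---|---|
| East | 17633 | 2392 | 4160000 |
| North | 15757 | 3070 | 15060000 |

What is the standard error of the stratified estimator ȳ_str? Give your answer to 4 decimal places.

36.0391

Var(ȳ_str) = Σₕ Wₕ²(1 − fₕ)sₕ²/nₕ with Wₕ = Nₕ/N, N = 33390.
East: Wₕ = 0.52809224; term = 0.52809224²·(1 − 0.13565474)·4160000/2392 = 419.2171.
North: Wₕ = 0.47190776; term = 0.47190776²·(1 − 0.19483404)·15060000/3070 = 879.60205.
Sum = 1298.8192.
SE = √(1298.8192) = 36.0391.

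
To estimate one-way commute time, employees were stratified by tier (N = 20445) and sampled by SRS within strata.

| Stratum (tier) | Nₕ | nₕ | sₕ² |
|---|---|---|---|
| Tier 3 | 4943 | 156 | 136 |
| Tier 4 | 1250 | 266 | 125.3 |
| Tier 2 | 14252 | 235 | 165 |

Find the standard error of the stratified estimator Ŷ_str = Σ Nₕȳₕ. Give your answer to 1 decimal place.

12707.2

Var(Ŷ_str) = Σₕ Nₕ²(1 − fₕ)sₕ²/nₕ.
Tier 3: 4943²·(1 − 156/4943)·136/156 = 2.0628533 × 10^7.
Tier 4: 1250²·(1 − 266/1250)·125.3/266 = 579394.74.
Tier 2: 14252²·(1 − 235/14252)·165/235 = 1.4026424 × 10^8.
Sum = 1.6147217 × 10^8.
SE = √(1.6147217 × 10^8) = 12707.2.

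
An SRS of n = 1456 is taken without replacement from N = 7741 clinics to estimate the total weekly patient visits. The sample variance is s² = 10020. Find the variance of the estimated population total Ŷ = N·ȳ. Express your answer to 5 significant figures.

Var(Ŷ) = N²·Var(ȳ) = N²·(1 − n/N)·s²/n.
f = 1456/7741 = 0.18808939; Var(ȳ) = 0.81191061·10020/1456 = 5.5874617.
Var(Ŷ) = 7741² · 5.5874617 = 3.3481792 × 10^8.

3.3482 × 10^8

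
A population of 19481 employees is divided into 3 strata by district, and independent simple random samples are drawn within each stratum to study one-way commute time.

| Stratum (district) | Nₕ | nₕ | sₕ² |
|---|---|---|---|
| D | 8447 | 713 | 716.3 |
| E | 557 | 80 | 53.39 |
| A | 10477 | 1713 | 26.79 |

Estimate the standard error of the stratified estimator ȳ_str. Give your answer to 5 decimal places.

0.42094

Var(ȳ_str) = Σₕ Wₕ²(1 − fₕ)sₕ²/nₕ with Wₕ = Nₕ/N, N = 19481.
D: Wₕ = 0.43360197; term = 0.43360197²·(1 − 0.08440867)·716.3/713 = 0.17293766.
E: Wₕ = 0.02859196; term = 0.02859196²·(1 − 0.14362657)·53.39/80 = 4.6721956 × 10^-4.
A: Wₕ = 0.53780607; term = 0.53780607²·(1 − 0.16350100)·26.79/1713 = 0.0037838348.
Sum = 0.17718871.
SE = √(0.17718871) = 0.42094.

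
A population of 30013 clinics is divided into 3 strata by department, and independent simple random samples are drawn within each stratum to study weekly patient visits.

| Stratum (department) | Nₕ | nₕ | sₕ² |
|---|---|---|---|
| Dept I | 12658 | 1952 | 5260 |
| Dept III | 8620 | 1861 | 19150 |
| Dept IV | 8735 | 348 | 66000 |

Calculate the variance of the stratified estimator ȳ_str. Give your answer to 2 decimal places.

Var(ȳ_str) = Σₕ Wₕ²(1 − fₕ)sₕ²/nₕ with Wₕ = Nₕ/N, N = 30013.
Dept I: Wₕ = 0.42175057; term = 0.42175057²·(1 − 0.15421078)·5260/1952 = 0.40539599.
Dept III: Wₕ = 0.28720888; term = 0.28720888²·(1 − 0.21589327)·19150/1861 = 0.66556933.
Dept IV: Wₕ = 0.29104055; term = 0.29104055²·(1 − 0.03983973)·66000/348 = 15.424654.
Sum = 16.495619.

16.50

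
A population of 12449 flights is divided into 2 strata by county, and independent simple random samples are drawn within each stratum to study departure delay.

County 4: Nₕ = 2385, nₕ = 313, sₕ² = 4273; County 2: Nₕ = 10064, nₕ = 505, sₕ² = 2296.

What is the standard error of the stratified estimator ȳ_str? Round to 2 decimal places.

1.80

Var(ȳ_str) = Σₕ Wₕ²(1 − fₕ)sₕ²/nₕ with Wₕ = Nₕ/N, N = 12449.
County 4: Wₕ = 0.19158165; term = 0.19158165²·(1 − 0.13123690)·4273/313 = 0.43530911.
County 2: Wₕ = 0.80841835; term = 0.80841835²·(1 − 0.05017886)·2296/505 = 2.8222447.
Sum = 3.2575538.
SE = √(3.2575538) = 1.80.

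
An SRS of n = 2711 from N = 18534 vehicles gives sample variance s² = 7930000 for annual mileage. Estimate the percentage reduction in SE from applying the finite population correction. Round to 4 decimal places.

7.6026

f = n/N = 2711/18534 = 0.14627172.
SE_no-fpc = √(s²/n) = 54.084377; SE_fpc = √((1−f)s²/n) = 49.972568.
Ratio = √(1−f) = 0.92397418. Reduction = 100·(1 − 0.92397418) = 7.6026%.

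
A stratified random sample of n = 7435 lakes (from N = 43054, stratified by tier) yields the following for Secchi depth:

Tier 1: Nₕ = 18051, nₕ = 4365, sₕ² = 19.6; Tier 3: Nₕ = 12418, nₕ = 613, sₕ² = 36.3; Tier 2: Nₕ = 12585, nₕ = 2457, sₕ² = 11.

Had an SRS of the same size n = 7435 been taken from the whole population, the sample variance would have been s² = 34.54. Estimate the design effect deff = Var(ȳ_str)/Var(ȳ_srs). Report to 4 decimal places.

1.4543

Var(ȳ_str) = Σ Wₕ²(1−fₕ)sₕ²/nₕ with Wₕ = Nₕ/43054:
  Tier 1: (18051/43054)²·(1−4365/18051)·19.6/4365 = 5.9844275 × 10^-4
  Tier 3: (12418/43054)²·(1−613/12418)·36.3/613 = 0.0046831362
  Tier 2: (12585/43054)²·(1−2457/12585)·11/2457 = 3.0784877 × 10^-4
  → Var(ȳ_str) = 0.0055894277.
Var(ȳ_srs) = (1 − 7435/43054)·34.54/7435 = 0.0038433468.
deff = 0.0055894277 / 0.0038433468 = 1.4543.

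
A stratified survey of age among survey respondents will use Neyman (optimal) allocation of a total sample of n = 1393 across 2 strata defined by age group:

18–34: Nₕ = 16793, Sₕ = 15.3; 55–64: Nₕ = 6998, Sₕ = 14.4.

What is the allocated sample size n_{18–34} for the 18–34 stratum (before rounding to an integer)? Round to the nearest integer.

Neyman allocation: nₕ = n·NₕSₕ / Σⱼ NⱼSⱼ.
Σ NⱼSⱼ = 16793·15.3 + 6998·14.4 = 357704.1.
n_{18–34} = 1393·16793·15.3 / 357704.1 = 1001.

1001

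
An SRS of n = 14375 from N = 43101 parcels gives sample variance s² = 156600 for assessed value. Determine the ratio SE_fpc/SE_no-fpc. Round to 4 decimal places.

f = n/N = 14375/43101 = 0.33351894.
SE_no-fpc = √(s²/n) = 3.3005928; SE_fpc = √((1−f)s²/n) = 2.6945476.
Ratio = √(1−f) = 0.81638291.

0.8164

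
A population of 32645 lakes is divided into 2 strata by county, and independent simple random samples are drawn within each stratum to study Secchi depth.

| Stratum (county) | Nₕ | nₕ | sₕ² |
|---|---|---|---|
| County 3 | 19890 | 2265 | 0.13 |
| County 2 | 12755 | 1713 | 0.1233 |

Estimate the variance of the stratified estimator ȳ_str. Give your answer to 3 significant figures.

2.84 × 10^-5

Var(ȳ_str) = Σₕ Wₕ²(1 − fₕ)sₕ²/nₕ with Wₕ = Nₕ/N, N = 32645.
County 3: Wₕ = 0.60928167; term = 0.60928167²·(1 − 0.11387632)·0.13/2265 = 1.8880162 × 10^-5.
County 2: Wₕ = 0.39071833; term = 0.39071833²·(1 − 0.13430027)·0.1233/1713 = 9.5126293 × 10^-6.
Sum = 2.8392791 × 10^-5.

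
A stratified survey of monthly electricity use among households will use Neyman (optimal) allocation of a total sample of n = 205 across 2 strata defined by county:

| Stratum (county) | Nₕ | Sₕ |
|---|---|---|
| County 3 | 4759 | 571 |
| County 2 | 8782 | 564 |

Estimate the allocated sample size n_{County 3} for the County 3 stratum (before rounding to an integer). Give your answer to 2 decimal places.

Neyman allocation: nₕ = n·NₕSₕ / Σⱼ NⱼSⱼ.
Σ NⱼSⱼ = 4759·571 + 8782·564 = 7.670437 × 10^6.
n_{County 3} = 205·4759·571 / (7.670437 × 10^6) = 72.62.

72.62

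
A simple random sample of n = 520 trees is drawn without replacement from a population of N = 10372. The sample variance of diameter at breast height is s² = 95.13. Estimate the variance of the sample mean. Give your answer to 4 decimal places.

0.1738

Under SRS without replacement, Var(ȳ) = (1 − f)·s²/n with f = n/N = 520/10372 = 0.05013498.
Var(ȳ) = (1 − 0.05013498)·95.13/520 = 0.94986502·0.18294231 = 0.1737705.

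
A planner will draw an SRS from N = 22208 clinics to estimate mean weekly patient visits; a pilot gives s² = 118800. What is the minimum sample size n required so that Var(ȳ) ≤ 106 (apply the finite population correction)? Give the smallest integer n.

1067

Without fpc, n₀ = s²/D = 118800/106 = 1120.7547.
With fpc, (1 − n/N)·s²/n ≤ D requires n ≥ n₀/(1 + n₀/N) = 1120.7547/(1 + 1120.7547/22208) = 1066.9117.
Rounding up, n = 1067.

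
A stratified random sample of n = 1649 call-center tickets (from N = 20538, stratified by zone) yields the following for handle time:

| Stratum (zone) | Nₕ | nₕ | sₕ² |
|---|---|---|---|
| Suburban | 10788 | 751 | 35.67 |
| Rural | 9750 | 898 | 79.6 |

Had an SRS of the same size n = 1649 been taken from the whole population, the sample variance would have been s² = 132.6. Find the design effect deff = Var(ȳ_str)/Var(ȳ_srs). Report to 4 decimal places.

Var(ȳ_str) = Σ Wₕ²(1−fₕ)sₕ²/nₕ with Wₕ = Nₕ/20538:
  Suburban: (10788/20538)²·(1−751/10788)·35.67/751 = 0.012192471
  Rural: (9750/20538)²·(1−898/9750)·79.6/898 = 0.018137042
  → Var(ȳ_str) = 0.030329513.
Var(ȳ_srs) = (1 − 1649/20538)·132.6/1649 = 0.073956046.
deff = 0.030329513 / 0.073956046 = 0.4101.

0.4101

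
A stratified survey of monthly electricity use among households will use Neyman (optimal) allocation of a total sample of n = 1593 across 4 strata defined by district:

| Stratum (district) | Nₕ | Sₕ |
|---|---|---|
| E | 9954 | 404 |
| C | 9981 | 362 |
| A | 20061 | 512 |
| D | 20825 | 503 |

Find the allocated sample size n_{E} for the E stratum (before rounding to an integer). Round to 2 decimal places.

Neyman allocation: nₕ = n·NₕSₕ / Σⱼ NⱼSⱼ.
Σ NⱼSⱼ = 9954·404 + 9981·362 + 20061·512 + 20825·503 = 2.8380745 × 10^7.
n_{E} = 1593·9954·404 / (2.8380745 × 10^7) = 225.72.

225.72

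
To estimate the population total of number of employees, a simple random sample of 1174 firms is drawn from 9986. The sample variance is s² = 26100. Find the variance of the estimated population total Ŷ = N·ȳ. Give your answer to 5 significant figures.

1.9563 × 10^9

Var(Ŷ) = N²·Var(ȳ) = N²·(1 − n/N)·s²/n.
f = 1174/9986 = 0.11756459; Var(ȳ) = 0.88243541·26100/1174 = 19.618027.
Var(Ŷ) = 9986² · 19.618027 = 1.9563135 × 10^9.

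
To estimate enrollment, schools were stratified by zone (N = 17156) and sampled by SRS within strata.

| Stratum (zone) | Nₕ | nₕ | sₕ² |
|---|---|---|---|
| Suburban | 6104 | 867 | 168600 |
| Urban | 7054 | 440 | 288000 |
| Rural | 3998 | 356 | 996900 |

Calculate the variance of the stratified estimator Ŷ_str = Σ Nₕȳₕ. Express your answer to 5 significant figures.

7.7528 × 10^10

Var(Ŷ_str) = Σₕ Nₕ²(1 − fₕ)sₕ²/nₕ.
Suburban: 6104²·(1 − 867/6104)·168600/867 = 6.2163516 × 10^9.
Urban: 7054²·(1 − 440/7054)·288000/440 = 3.053792 × 10^10.
Rural: 3998²·(1 − 356/3998)·996900/356 = 4.0774095 × 10^10.
Sum = 7.7528367 × 10^10.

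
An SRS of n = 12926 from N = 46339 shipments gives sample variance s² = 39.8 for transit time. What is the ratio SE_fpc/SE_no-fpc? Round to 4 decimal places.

f = n/N = 12926/46339 = 0.27894430.
SE_no-fpc = √(s²/n) = 0.055489327; SE_fpc = √((1−f)s²/n) = 0.047118762.
Ratio = √(1−f) = 0.84914999.

0.8491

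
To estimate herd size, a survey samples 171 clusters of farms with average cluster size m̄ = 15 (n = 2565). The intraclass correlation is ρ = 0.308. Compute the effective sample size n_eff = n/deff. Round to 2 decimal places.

deff = 1 + (15 − 1)·0.308 = 1 + 4.312 = 5.312.
n_eff = 2565 / 5.312 = 482.87.

482.87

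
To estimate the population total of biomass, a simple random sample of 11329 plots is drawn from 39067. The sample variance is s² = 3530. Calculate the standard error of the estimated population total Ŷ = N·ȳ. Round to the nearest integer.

18375

Var(Ŷ) = N²·Var(ȳ) = N²·(1 − n/N)·s²/n.
f = 11329/39067 = 0.28998899; Var(ȳ) = 0.71001101·3530/11329 = 0.22123213.
Var(Ŷ) = 39067² · 0.22123213 = 3.3765122 × 10^8.
SE(Ŷ) = √(3.3765122 × 10^8) = 18375.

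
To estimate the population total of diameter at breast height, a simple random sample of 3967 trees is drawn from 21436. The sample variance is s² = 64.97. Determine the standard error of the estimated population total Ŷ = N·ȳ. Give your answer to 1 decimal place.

Var(Ŷ) = N²·Var(ȳ) = N²·(1 − n/N)·s²/n.
f = 3967/21436 = 0.18506251; Var(ȳ) = 0.81493749·64.97/3967 = 0.013346733.
Var(Ŷ) = 21436² · 0.013346733 = 6.1328518 × 10^6.
SE(Ŷ) = √(6.1328518 × 10^6) = 2476.5.

2476.5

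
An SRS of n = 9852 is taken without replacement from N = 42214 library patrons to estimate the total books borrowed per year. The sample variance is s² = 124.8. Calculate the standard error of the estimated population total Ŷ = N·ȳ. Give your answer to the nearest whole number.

4160

Var(Ŷ) = N²·Var(ȳ) = N²·(1 − n/N)·s²/n.
f = 9852/42214 = 0.23338229; Var(ȳ) = 0.76661771·124.8/9852 = 0.0097111135.
Var(Ŷ) = 42214² · 0.0097111135 = 1.7305416 × 10^7.
SE(Ŷ) = √(1.7305416 × 10^7) = 4160.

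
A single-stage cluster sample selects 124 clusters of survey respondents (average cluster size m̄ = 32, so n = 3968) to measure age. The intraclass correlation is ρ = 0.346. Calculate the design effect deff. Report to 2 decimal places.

deff = 1 + (32 − 1)·0.346 = 1 + 10.726 = 11.726.

11.73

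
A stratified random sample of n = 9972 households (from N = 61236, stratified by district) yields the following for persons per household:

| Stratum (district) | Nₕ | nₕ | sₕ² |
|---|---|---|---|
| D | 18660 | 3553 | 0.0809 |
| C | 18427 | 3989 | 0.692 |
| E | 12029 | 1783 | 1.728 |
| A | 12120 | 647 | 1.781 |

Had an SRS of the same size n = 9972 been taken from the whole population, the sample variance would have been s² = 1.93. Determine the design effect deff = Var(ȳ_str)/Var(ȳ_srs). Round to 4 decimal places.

0.9131

Var(ȳ_str) = Σ Wₕ²(1−fₕ)sₕ²/nₕ with Wₕ = Nₕ/61236:
  D: (18660/61236)²·(1−3553/18660)·0.0809/3553 = 1.7117075 × 10^-6
  C: (18427/61236)²·(1−3989/18427)·0.692/3989 = 1.2308074 × 10^-5
  E: (12029/61236)²·(1−1783/12029)·1.728/1783 = 3.1853902 × 10^-5
  A: (12120/61236)²·(1−647/12120)·1.781/647 = 1.0207647 × 10^-4
  → Var(ȳ_str) = 1.4795015 × 10^-4.
Var(ȳ_srs) = (1 − 9972/61236)·1.93/9972 = 1.6202451 × 10^-4.
deff = (1.4795015 × 10^-4) / (1.6202451 × 10^-4) = 0.9131.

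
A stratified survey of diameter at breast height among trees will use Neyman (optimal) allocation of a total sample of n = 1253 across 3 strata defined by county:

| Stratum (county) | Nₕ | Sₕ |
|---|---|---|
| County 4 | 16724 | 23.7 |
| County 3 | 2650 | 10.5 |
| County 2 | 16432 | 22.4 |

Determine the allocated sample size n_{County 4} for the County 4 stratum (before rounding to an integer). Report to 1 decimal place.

Neyman allocation: nₕ = n·NₕSₕ / Σⱼ NⱼSⱼ.
Σ NⱼSⱼ = 16724·23.7 + 2650·10.5 + 16432·22.4 = 792260.6.
n_{County 4} = 1253·16724·23.7 / 792260.6 = 626.9.

626.9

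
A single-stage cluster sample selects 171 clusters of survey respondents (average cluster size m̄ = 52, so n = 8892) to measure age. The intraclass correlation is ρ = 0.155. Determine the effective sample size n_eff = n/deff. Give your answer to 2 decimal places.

998.54

deff = 1 + (52 − 1)·0.155 = 1 + 7.905 = 8.905.
n_eff = 8892 / 8.905 = 998.54.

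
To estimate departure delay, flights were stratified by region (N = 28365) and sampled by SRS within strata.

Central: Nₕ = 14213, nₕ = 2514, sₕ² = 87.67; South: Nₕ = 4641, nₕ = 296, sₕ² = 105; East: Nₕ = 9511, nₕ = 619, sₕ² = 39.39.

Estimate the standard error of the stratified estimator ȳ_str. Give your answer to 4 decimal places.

Var(ȳ_str) = Σₕ Wₕ²(1 − fₕ)sₕ²/nₕ with Wₕ = Nₕ/N, N = 28365.
Central: Wₕ = 0.50107527; term = 0.50107527²·(1 − 0.17688032)·87.67/2514 = 0.0072070022.
South: Wₕ = 0.16361713; term = 0.16361713²·(1 − 0.06377936)·105/296 = 0.0088906469.
East: Wₕ = 0.33530760; term = 0.33530760²·(1 − 0.06508254)·39.39/619 = 0.0066889106.
Sum = 0.02278656.
SE = √(0.02278656) = 0.1510.

0.1510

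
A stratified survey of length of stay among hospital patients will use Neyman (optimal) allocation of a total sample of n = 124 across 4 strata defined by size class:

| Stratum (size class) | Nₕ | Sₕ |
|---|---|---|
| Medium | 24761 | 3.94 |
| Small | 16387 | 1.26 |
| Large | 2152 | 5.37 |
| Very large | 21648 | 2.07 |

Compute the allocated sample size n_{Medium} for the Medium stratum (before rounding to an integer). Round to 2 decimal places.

Neyman allocation: nₕ = n·NₕSₕ / Σⱼ NⱼSⱼ.
Σ NⱼSⱼ = 24761·3.94 + 16387·1.26 + 2152·5.37 + 21648·2.07 = 174573.56.
n_{Medium} = 124·24761·3.94 / 174573.56 = 69.30.

69.30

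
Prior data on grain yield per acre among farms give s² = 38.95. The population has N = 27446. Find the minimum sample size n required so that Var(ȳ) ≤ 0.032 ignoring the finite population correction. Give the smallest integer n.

Without fpc, n₀ = s²/D = 38.95/0.032 = 1217.1875.
Rounding up, n = 1218.

1218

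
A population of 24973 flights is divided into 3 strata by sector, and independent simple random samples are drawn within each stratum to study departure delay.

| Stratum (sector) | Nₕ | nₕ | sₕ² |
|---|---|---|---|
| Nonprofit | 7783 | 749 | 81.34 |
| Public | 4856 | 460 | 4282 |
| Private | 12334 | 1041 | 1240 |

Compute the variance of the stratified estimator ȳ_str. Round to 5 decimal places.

Var(ȳ_str) = Σₕ Wₕ²(1 − fₕ)sₕ²/nₕ with Wₕ = Nₕ/N, N = 24973.
Nonprofit: Wₕ = 0.31165659; term = 0.31165659²·(1 − 0.09623538)·81.34/749 = 0.0095330157.
Public: Wₕ = 0.19445001; term = 0.19445001²·(1 − 0.09472817)·4282/460 = 0.31862787.
Private: Wₕ = 0.49389340; term = 0.49389340²·(1 − 0.08440084)·1240/1041 = 0.26603746.
Sum = 0.59419835.

0.59420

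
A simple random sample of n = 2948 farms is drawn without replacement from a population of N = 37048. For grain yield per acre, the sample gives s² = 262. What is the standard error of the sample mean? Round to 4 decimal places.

0.2860

Under SRS without replacement, Var(ȳ) = (1 − f)·s²/n with f = n/N = 2948/37048 = 0.07957245.
Var(ȳ) = (1 − 0.07957245)·262/2948 = 0.92042755·0.088873813 = 0.081801906.
SE(ȳ) = √(0.081801906) = 0.2860.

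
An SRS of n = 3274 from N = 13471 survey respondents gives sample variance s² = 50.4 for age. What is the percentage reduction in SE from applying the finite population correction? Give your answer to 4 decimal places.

12.9966

f = n/N = 3274/13471 = 0.24304061.
SE_no-fpc = √(s²/n) = 0.12407261; SE_fpc = √((1−f)s²/n) = 0.10794741.
Ratio = √(1−f) = 0.87003413. Reduction = 100·(1 − 0.87003413) = 12.9966%.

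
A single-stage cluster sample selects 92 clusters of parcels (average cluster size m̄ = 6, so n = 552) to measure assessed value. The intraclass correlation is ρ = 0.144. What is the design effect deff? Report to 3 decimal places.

1.720

deff = 1 + (6 − 1)·0.144 = 1 + 0.72 = 1.72.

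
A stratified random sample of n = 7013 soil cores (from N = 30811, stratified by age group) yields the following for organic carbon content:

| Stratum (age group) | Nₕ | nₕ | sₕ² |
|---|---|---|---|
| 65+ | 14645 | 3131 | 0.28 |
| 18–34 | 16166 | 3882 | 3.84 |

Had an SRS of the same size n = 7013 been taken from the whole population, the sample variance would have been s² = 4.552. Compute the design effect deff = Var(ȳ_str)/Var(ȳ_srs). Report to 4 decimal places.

0.4444

Var(ȳ_str) = Σ Wₕ²(1−fₕ)sₕ²/nₕ with Wₕ = Nₕ/30811:
  65+: (14645/30811)²·(1−3131/14645)·0.28/3131 = 1.5884699 × 10^-5
  18–34: (16166/30811)²·(1−3882/16166)·3.84/3882 = 2.0692191 × 10^-4
  → Var(ȳ_str) = 2.2280661 × 10^-4.
Var(ȳ_srs) = (1 − 7013/30811)·4.552/7013 = 5.0134084 × 10^-4.
deff = (2.2280661 × 10^-4) / (5.0134084 × 10^-4) = 0.4444.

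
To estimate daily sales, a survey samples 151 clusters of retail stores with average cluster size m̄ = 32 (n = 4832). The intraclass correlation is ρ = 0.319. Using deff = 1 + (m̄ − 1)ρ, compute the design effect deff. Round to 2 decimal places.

10.89

deff = 1 + (32 − 1)·0.319 = 1 + 9.889 = 10.889.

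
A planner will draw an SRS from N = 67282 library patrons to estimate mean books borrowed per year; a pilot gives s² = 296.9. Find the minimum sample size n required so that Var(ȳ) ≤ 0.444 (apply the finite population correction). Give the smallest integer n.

663

Without fpc, n₀ = s²/D = 296.9/0.444 = 668.6937.
With fpc, (1 − n/N)·s²/n ≤ D requires n ≥ n₀/(1 + n₀/N) = 668.6937/(1 + 668.6937/67282) = 662.1132.
Rounding up, n = 663.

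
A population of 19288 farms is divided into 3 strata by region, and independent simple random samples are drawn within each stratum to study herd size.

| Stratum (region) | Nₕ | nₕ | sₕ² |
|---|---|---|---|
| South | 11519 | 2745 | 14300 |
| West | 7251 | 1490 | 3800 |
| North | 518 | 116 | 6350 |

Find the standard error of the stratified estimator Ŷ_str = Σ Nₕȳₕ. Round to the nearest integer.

Var(Ŷ_str) = Σₕ Nₕ²(1 − fₕ)sₕ²/nₕ.
South: 11519²·(1 − 2745/11519)·14300/2745 = 5.2650936 × 10^8.
West: 7251²·(1 − 1490/7251)·3800/1490 = 1.065352 × 10^8.
North: 518²·(1 − 116/518)·6350/116 = 1.1399126 × 10^7.
Sum = 6.4444369 × 10^8.
SE = √(6.4444369 × 10^8) = 25386.

25386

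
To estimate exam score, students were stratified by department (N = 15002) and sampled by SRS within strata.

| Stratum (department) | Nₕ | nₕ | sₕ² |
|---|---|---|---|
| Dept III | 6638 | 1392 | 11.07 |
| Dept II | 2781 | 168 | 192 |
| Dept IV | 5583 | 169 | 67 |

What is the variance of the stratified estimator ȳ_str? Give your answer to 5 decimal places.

Var(ȳ_str) = Σₕ Wₕ²(1 − fₕ)sₕ²/nₕ with Wₕ = Nₕ/N, N = 15002.
Dept III: Wₕ = 0.44247434; term = 0.44247434²·(1 − 0.20970172)·11.07/1392 = 0.0012304829.
Dept II: Wₕ = 0.18537528; term = 0.18537528²·(1 − 0.06040992)·192/168 = 0.036900651.
Dept IV: Wₕ = 0.37215038; term = 0.37215038²·(1 − 0.03027046)·67/169 = 0.053244611.
Sum = 0.091375745.

0.09138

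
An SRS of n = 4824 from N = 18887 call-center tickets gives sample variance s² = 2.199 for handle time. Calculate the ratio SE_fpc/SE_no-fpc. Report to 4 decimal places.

0.8629

f = n/N = 4824/18887 = 0.25541378.
SE_no-fpc = √(s²/n) = 0.021350545; SE_fpc = √((1−f)s²/n) = 0.018423259.
Ratio = √(1−f) = 0.86289410.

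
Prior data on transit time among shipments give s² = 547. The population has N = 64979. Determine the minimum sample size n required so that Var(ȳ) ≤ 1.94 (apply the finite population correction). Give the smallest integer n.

281

Without fpc, n₀ = s²/D = 547/1.94 = 281.9588.
With fpc, (1 − n/N)·s²/n ≤ D requires n ≥ n₀/(1 + n₀/N) = 281.9588/(1 + 281.9588/64979) = 280.7406.
Rounding up, n = 281.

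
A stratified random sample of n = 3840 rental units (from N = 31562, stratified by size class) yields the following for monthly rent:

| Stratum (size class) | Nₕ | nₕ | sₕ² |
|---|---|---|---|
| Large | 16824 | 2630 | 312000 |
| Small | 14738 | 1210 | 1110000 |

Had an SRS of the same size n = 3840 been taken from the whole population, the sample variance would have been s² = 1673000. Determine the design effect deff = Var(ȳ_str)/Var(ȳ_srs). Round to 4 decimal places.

Var(ȳ_str) = Σ Wₕ²(1−fₕ)sₕ²/nₕ with Wₕ = Nₕ/31562:
  Large: (16824/31562)²·(1−2630/16824)·312000/2630 = 28.438316
  Small: (14738/31562)²·(1−1210/14738)·1110000/1210 = 183.6034
  → Var(ȳ_str) = 212.04172.
Var(ȳ_srs) = (1 − 3840/31562)·1673000/3840 = 382.6703.
deff = 212.04172 / 382.6703 = 0.5541.

0.5541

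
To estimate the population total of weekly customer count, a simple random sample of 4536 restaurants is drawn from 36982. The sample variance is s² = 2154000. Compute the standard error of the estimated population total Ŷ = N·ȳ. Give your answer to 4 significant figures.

Var(Ŷ) = N²·Var(ȳ) = N²·(1 − n/N)·s²/n.
f = 4536/36982 = 0.12265426; Var(ȳ) = 0.87734574·2154000/4536 = 416.62317.
Var(Ŷ) = 36982² · 416.62317 = 5.6980231 × 10^11.
SE(Ŷ) = √(5.6980231 × 10^11) = 754900.

754900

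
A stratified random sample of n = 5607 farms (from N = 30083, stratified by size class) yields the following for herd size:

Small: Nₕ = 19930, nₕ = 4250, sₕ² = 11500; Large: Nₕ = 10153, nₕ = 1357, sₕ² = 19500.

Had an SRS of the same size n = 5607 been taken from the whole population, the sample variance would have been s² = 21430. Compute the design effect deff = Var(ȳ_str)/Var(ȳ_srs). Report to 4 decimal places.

Var(ȳ_str) = Σ Wₕ²(1−fₕ)sₕ²/nₕ with Wₕ = Nₕ/30083:
  Small: (19930/30083)²·(1−4250/19930)·11500/4250 = 0.93437235
  Large: (10153/30083)²·(1−1357/10153)·19500/1357 = 1.4180518
  → Var(ȳ_str) = 2.3524242.
Var(ȳ_srs) = (1 − 5607/30083)·21430/5607 = 3.1096457.
deff = 2.3524242 / 3.1096457 = 0.7565.

0.7565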